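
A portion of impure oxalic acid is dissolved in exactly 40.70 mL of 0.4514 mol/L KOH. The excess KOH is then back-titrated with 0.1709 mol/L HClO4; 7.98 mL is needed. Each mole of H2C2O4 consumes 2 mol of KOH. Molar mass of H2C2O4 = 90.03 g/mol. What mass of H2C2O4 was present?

0.766 g

Total n(KOH) added = 0.4514 x 0.04070 = 0.01837 mol.
n(HClO4) used = 0.1709 x 0.007980 = 0.001364 mol, which equals the excess n(KOH).
So n(KOH) consumed by the sample = 0.01837 - 0.001364 = 0.01701 mol.
n(H2C2O4) = 0.01701 / 2 = 0.008504 mol.
mass = 0.008504 mol x 90.03 g/mol = 0.766 g.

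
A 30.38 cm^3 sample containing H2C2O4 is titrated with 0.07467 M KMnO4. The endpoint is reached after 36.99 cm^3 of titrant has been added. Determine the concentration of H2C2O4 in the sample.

n(KMnO4) = 0.07467 x 0.03699 = 0.002762 mol.
From the balanced equation, 2 mol KMnO4 reacts with 5 mol H2C2O4, so n(H2C2O4) = 0.002762 x 5/2 = 0.006905 mol.
[H2C2O4] = 0.006905 / 0.03038 L = 0.227 M.

0.227 M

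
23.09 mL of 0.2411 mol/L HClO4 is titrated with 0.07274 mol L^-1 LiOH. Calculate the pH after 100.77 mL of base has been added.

12.15

n(acid) = 0.2411 x 0.02309 = 0.005567 mol; n(LiOH) added = 0.07274 x 0.1008 = 0.007330 mol.
Base is in excess by 0.007330 - 0.005567 = 0.001763 mol in a total volume of 0.1239 L.
[OH^-] = 0.001763/0.1239 = 0.01423 M, so pOH = 1.85 and pH = 14.00 - 1.85 = 12.15.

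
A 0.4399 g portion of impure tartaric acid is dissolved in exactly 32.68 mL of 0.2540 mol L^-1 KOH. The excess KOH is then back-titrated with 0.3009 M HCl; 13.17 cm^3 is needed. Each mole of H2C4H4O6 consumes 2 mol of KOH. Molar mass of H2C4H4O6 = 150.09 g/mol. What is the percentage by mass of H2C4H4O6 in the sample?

74.0%

Total n(KOH) added = 0.2540 x 0.03268 = 0.008301 mol.
n(HCl) used = 0.3009 x 0.01317 = 0.003963 mol, which equals the excess n(KOH).
So n(KOH) consumed by the sample = 0.008301 - 0.003963 = 0.004338 mol.
n(H2C4H4O6) = 0.004338 / 2 = 0.002169 mol.
mass H2C4H4O6 = 0.002169 x 150.09 = 0.3255 g, so %H2C4H4O6 = 0.3255/0.4399 x 100 = 74.0%.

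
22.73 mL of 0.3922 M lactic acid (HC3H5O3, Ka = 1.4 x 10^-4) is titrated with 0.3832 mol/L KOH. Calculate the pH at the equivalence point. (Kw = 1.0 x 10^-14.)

8.57

n(HC3H5O3) = 0.3922 x 0.02273 = 0.008915 mol; V(KOH) at equivalence = 0.008915/0.3832 = 0.02326 L.
At equivalence all the acid is converted to C3H5O3-; total volume = 0.02273 + 0.02326 = 0.04599 L, so [C3H5O3-] = 0.008915/0.04599 = 0.1938 M.
Kb = Kw/Ka = 1.0e-14 / 1.4 x 10^-4 = 7.14e-11.
[OH^-] = sqrt(Kb x [C3H5O3-]) = sqrt(7.14e-11 x 0.1938) = 3.72e-6 M.
pOH = 5.43, so pH = 14.00 - 5.43 = 8.57.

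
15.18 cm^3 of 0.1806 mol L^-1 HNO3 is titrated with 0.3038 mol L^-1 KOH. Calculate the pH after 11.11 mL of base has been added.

12.38

n(acid) = 0.1806 x 0.01518 = 0.002742 mol; n(KOH) added = 0.3038 x 0.01111 = 0.003375 mol.
Base is in excess by 0.003375 - 0.002742 = 0.0006337 mol in a total volume of 0.02629 L.
[OH^-] = 0.0006337/0.02629 = 0.02410 M, so pOH = 1.62 and pH = 14.00 - 1.62 = 12.38.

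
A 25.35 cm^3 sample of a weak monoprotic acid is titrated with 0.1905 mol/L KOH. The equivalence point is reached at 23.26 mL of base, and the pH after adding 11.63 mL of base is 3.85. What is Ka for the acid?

1.4 x 10^-4

11.63 mL is half of the equivalence volume, so this is the half-equivalence point where [HA] = [A^-].
At half-equivalence pH = pKa, so pKa = 3.85.
Ka = 10^(-3.85) = 1.4 x 10^-4.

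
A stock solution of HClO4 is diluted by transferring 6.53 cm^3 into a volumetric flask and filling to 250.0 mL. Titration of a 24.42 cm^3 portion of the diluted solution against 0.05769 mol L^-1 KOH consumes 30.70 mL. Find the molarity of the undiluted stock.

2.78 M

n(KOH) = 0.05769 x 0.03070 = 0.001771 mol.
n(HClO4) in the aliquot = 0.001771 mol.
[diluted HClO4] = 0.001771 / 0.02442 = 0.07253 M.
Dilution factor = 250.0/6.530 = 38.28, so [stock] = 0.07253 x 38.28 = 2.78 M.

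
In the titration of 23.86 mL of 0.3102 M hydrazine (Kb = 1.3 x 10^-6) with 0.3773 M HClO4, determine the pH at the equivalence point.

n(N2H4) = 0.3102 x 0.02386 = 0.007401 mol; V(HClO4) at equivalence = 0.007401/0.3773 = 0.01962 L.
At equivalence the base is fully converted to N2H5+; total volume = 0.04348 L, so [N2H5+] = 0.007401/0.04348 = 0.1702 M.
Ka(N2H5+) = Kw/Kb = 1.0e-14 / 1.3 x 10^-6 = 7.69e-9.
[H^+] = sqrt(Ka x [N2H5+]) = sqrt(7.69e-9 x 0.1702) = 3.62e-5 M.
pH = -log(3.62e-5) = 4.44.

4.44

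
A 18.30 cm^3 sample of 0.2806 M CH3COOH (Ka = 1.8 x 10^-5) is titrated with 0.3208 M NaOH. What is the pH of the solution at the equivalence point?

n(CH3COOH) = 0.2806 x 0.01830 = 0.005135 mol; V(NaOH) at equivalence = 0.005135/0.3208 = 0.01601 L.
At equivalence all the acid is converted to CH3COO-; total volume = 0.01830 + 0.01601 = 0.03431 L, so [CH3COO-] = 0.005135/0.03431 = 0.1497 M.
Kb = Kw/Ka = 1.0e-14 / 1.8 x 10^-5 = 5.56e-10.
[OH^-] = sqrt(Kb x [CH3COO-]) = sqrt(5.56e-10 x 0.1497) = 9.12e-6 M.
pOH = 5.04, so pH = 14.00 - 5.04 = 8.96.

8.96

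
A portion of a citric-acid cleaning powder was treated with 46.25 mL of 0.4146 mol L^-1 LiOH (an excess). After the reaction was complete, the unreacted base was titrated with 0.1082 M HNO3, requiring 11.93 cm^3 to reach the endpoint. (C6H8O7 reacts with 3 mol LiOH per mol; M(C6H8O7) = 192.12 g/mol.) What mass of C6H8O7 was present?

Total n(LiOH) added = 0.4146 x 0.04625 = 0.01918 mol.
n(HNO3) used = 0.1082 x 0.01193 = 0.001291 mol, which equals the excess n(LiOH).
So n(LiOH) consumed by the sample = 0.01918 - 0.001291 = 0.01788 mol.
n(C6H8O7) = 0.01788 / 3 = 0.005961 mol.
mass = 0.005961 mol x 192.12 g/mol = 1.15 g.

1.15 g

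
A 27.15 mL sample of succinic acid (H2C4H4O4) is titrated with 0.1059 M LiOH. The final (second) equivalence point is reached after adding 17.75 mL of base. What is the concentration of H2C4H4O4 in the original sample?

n(LiOH) = 0.1059 x 0.01775 = 0.001880 mol.
At the final (second) equivalence point, 2 mol OH^- react per mol H2C4H4O4, so n(H2C4H4O4) = 0.001880 / 2 = 0.0009399 mol.
[H2C4H4O4] = 0.0009399 / 0.02715 L = 0.0346 M.

0.0346 M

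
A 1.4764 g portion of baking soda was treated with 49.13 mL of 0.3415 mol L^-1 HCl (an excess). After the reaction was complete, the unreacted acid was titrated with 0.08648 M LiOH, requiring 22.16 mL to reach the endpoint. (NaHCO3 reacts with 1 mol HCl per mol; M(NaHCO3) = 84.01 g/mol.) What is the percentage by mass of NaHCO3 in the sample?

84.6%

Total n(HCl) added = 0.3415 x 0.04913 = 0.01678 mol.
n(LiOH) used = 0.08648 x 0.02216 = 0.001916 mol, which equals the excess n(HCl).
So n(HCl) consumed by the sample = 0.01678 - 0.001916 = 0.01486 mol.
n(NaHCO3) = 0.01486 / 1 = 0.01486 mol.
mass NaHCO3 = 0.01486 x 84.01 = 1.249 g, so %NaHCO3 = 1.249/1.4764 x 100 = 84.6%.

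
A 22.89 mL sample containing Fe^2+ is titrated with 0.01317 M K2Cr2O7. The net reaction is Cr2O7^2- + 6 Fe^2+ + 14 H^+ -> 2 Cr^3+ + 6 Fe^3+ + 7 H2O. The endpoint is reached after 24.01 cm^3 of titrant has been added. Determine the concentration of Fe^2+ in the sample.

0.0829 M

n(K2Cr2O7) = 0.01317 x 0.02401 = 0.0003162 mol.
From the balanced equation, 1 mol K2Cr2O7 reacts with 6 mol Fe^2+, so n(Fe^2+) = 0.0003162 x 6/1 = 0.001897 mol.
[Fe^2+] = 0.001897 / 0.02289 L = 0.0829 M.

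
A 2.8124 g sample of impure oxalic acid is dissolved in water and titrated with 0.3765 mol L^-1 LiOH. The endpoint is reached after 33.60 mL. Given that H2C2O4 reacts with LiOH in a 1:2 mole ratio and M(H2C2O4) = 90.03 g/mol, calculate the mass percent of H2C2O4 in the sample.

20.2%

n(LiOH) = 0.3765 x 0.03360 = 0.01265 mol.
n(H2C2O4) = 0.01265 / 2 = 0.006325 mol.
mass of H2C2O4 = 0.006325 x 90.03 = 0.5695 g.
% purity = 0.5695 / 2.8124 x 100 = 20.2%.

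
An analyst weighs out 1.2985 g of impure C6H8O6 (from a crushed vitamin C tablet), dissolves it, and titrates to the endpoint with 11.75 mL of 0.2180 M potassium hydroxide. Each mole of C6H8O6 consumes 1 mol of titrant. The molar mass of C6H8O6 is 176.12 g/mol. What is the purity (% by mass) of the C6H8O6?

34.7%

n(KOH) = 0.2180 x 0.01175 = 0.002561 mol.
n(C6H8O6) = 0.002561 / 1 = 0.002561 mol.
mass of C6H8O6 = 0.002561 x 176.12 = 0.4511 g.
% purity = 0.4511 / 1.2985 x 100 = 34.7%.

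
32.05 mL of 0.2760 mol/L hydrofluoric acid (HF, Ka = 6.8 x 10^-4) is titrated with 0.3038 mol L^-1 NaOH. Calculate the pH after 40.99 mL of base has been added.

12.69

n(acid) = 0.2760 x 0.03205 = 0.008846 mol; n(NaOH) added = 0.3038 x 0.04099 = 0.01245 mol.
Base is in excess by 0.01245 - 0.008846 = 0.003607 mol in a total volume of 0.07304 L.
[OH^-] = 0.003607/0.07304 = 0.04938 M, so pOH = 1.31 and pH = 14.00 - 1.31 = 12.69.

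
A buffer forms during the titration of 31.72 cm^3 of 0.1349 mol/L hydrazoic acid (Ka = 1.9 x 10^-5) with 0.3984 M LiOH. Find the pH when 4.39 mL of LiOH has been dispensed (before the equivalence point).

4.56

Initial n(HN3) = 0.1349 x 0.03172 = 0.004279 mol.
n(LiOH) added = 0.3984 x 0.004390 = 0.001749 mol, converting that many moles of HN3 to N3-.
Remaining n(HN3) = 0.002530 mol; n(N3-) = 0.001749 mol.
By Henderson-Hasselbalch, pH = pKa + log([A^-]/[HA]) = 4.72 + log(0.001749/0.002530) = 4.72 + (-0.16) = 4.56.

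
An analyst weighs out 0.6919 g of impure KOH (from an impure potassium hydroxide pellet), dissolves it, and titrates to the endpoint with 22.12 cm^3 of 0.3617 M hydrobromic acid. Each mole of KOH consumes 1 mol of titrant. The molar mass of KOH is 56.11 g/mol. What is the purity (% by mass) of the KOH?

n(HBr) = 0.3617 x 0.02212 = 0.008001 mol.
n(KOH) = 0.008001 / 1 = 0.008001 mol.
mass of KOH = 0.008001 x 56.11 = 0.4489 g.
% purity = 0.4489 / 0.6919 x 100 = 64.9%.

64.9%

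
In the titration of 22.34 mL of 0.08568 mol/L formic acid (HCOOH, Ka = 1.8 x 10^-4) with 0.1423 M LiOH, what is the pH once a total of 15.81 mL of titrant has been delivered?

n(acid) = 0.08568 x 0.02234 = 0.001914 mol; n(LiOH) added = 0.1423 x 0.01581 = 0.002250 mol.
Base is in excess by 0.002250 - 0.001914 = 0.0003357 mol in a total volume of 0.03815 L.
[OH^-] = 0.0003357/0.03815 = 0.008799 M, so pOH = 2.06 and pH = 14.00 - 2.06 = 11.94.

11.94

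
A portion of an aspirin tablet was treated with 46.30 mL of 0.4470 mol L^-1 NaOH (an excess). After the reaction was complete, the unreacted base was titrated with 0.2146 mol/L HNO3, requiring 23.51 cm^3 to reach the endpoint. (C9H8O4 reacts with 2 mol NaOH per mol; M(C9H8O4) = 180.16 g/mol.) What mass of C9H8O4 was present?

Total n(NaOH) added = 0.4470 x 0.04630 = 0.02070 mol.
n(HNO3) used = 0.2146 x 0.02351 = 0.005045 mol, which equals the excess n(NaOH).
So n(NaOH) consumed by the sample = 0.02070 - 0.005045 = 0.01565 mol.
n(C9H8O4) = 0.01565 / 2 = 0.007825 mol.
mass = 0.007825 mol x 180.16 g/mol = 1.41 g.

1.41 g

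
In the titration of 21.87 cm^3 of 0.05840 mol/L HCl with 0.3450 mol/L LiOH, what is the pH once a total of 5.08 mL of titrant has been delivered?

12.25

n(acid) = 0.05840 x 0.02187 = 0.001277 mol; n(LiOH) added = 0.3450 x 0.005080 = 0.001753 mol.
Base is in excess by 0.001753 - 0.001277 = 0.0004754 mol in a total volume of 0.02695 L.
[OH^-] = 0.0004754/0.02695 = 0.01764 M, so pOH = 1.75 and pH = 14.00 - 1.75 = 12.25.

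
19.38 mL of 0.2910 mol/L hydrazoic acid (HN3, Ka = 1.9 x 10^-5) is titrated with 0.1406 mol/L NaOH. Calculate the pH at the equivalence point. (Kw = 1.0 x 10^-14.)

8.85

n(HN3) = 0.2910 x 0.01938 = 0.005640 mol; V(NaOH) at equivalence = 0.005640/0.1406 = 0.04011 L.
At equivalence all the acid is converted to N3-; total volume = 0.01938 + 0.04011 = 0.05949 L, so [N3-] = 0.005640/0.05949 = 0.09480 M.
Kb = Kw/Ka = 1.0e-14 / 1.9 x 10^-5 = 5.26e-10.
[OH^-] = sqrt(Kb x [N3-]) = sqrt(5.26e-10 x 0.09480) = 7.06e-6 M.
pOH = 5.15, so pH = 14.00 - 5.15 = 8.85.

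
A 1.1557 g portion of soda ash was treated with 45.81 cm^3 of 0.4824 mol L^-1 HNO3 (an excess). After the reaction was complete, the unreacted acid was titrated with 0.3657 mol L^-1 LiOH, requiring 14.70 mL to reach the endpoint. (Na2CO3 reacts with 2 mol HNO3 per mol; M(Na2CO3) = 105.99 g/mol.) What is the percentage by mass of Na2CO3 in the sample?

Total n(HNO3) added = 0.4824 x 0.04581 = 0.02210 mol.
n(LiOH) used = 0.3657 x 0.01470 = 0.005376 mol, which equals the excess n(HNO3).
So n(HNO3) consumed by the sample = 0.02210 - 0.005376 = 0.01672 mol.
n(Na2CO3) = 0.01672 / 2 = 0.008361 mol.
mass Na2CO3 = 0.008361 x 105.99 = 0.8862 g, so %Na2CO3 = 0.8862/1.1557 x 100 = 76.7%.

76.7%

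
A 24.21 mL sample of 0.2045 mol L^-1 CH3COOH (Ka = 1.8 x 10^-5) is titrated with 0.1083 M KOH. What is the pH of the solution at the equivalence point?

8.80

n(CH3COOH) = 0.2045 x 0.02421 = 0.004951 mol; V(KOH) at equivalence = 0.004951/0.1083 = 0.04572 L.
At equivalence all the acid is converted to CH3COO-; total volume = 0.02421 + 0.04572 = 0.06993 L, so [CH3COO-] = 0.004951/0.06993 = 0.07080 M.
Kb = Kw/Ka = 1.0e-14 / 1.8 x 10^-5 = 5.56e-10.
[OH^-] = sqrt(Kb x [CH3COO-]) = sqrt(5.56e-10 x 0.07080) = 6.27e-6 M.
pOH = 5.20, so pH = 14.00 - 5.20 = 8.80.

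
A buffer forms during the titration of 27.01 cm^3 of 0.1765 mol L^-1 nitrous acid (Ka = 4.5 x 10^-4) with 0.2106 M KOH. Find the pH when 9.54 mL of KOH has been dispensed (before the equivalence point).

Initial n(HNO2) = 0.1765 x 0.02701 = 0.004767 mol.
n(KOH) added = 0.2106 x 0.009540 = 0.002009 mol, converting that many moles of HNO2 to NO2-.
Remaining n(HNO2) = 0.002758 mol; n(NO2-) = 0.002009 mol.
By Henderson-Hasselbalch, pH = pKa + log([A^-]/[HA]) = 3.35 + log(0.002009/0.002758) = 3.35 + (-0.14) = 3.21.

3.21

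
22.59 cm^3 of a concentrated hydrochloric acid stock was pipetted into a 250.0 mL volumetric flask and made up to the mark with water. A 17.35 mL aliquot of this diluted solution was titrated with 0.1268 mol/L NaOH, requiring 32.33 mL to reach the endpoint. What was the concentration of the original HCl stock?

n(NaOH) = 0.1268 x 0.03233 = 0.004099 mol.
n(HCl) in the aliquot = 0.004099 mol.
[diluted HCl] = 0.004099 / 0.01735 = 0.2363 M.
Dilution factor = 250.0/22.59 = 11.07, so [stock] = 0.2363 x 11.07 = 2.61 M.

2.61 M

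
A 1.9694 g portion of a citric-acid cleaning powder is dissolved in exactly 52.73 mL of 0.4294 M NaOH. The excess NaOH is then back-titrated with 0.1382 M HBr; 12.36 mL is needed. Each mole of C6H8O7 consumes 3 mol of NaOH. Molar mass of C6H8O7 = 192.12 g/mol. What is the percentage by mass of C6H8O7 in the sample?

Total n(NaOH) added = 0.4294 x 0.05273 = 0.02264 mol.
n(HBr) used = 0.1382 x 0.01236 = 0.001708 mol, which equals the excess n(NaOH).
So n(NaOH) consumed by the sample = 0.02264 - 0.001708 = 0.02093 mol.
n(C6H8O7) = 0.02093 / 3 = 0.006978 mol.
mass C6H8O7 = 0.006978 x 192.12 = 1.341 g, so %C6H8O7 = 1.341/1.9694 x 100 = 68.1%.

68.1%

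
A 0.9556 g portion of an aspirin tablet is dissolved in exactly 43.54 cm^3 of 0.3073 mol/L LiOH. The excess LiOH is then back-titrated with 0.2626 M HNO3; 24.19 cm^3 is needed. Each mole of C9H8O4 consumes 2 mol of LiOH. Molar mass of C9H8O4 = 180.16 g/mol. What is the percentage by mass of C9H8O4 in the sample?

Total n(LiOH) added = 0.3073 x 0.04354 = 0.01338 mol.
n(HNO3) used = 0.2626 x 0.02419 = 0.006352 mol, which equals the excess n(LiOH).
So n(LiOH) consumed by the sample = 0.01338 - 0.006352 = 0.007028 mol.
n(C9H8O4) = 0.007028 / 2 = 0.003514 mol.
mass C9H8O4 = 0.003514 x 180.16 = 0.6330 g, so %C9H8O4 = 0.6330/0.9556 x 100 = 66.2%.

66.2%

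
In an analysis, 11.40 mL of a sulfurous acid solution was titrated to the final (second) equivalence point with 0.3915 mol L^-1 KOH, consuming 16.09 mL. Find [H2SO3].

0.276 M

n(KOH) = 0.3915 x 0.01609 = 0.006299 mol.
At the final (second) equivalence point, 2 mol OH^- react per mol H2SO3, so n(H2SO3) = 0.006299 / 2 = 0.003150 mol.
[H2SO3] = 0.003150 / 0.01140 L = 0.276 M.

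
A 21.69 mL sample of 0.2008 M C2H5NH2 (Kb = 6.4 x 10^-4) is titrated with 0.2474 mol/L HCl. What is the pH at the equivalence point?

n(C2H5NH2) = 0.2008 x 0.02169 = 0.004355 mol; V(HCl) at equivalence = 0.004355/0.2474 = 0.01760 L.
At equivalence the base is fully converted to C2H5NH3+; total volume = 0.03929 L, so [C2H5NH3+] = 0.004355/0.03929 = 0.1108 M.
Ka(C2H5NH3+) = Kw/Kb = 1.0e-14 / 6.4 x 10^-4 = 1.56e-11.
[H^+] = sqrt(Ka x [C2H5NH3+]) = sqrt(1.56e-11 x 0.1108) = 1.32e-6 M.
pH = -log(1.32e-6) = 5.88.

5.88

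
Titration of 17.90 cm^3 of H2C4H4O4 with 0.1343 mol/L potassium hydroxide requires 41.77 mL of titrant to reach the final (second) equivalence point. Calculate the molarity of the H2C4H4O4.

n(KOH) = 0.1343 x 0.04177 = 0.005610 mol.
At the final (second) equivalence point, 2 mol OH^- react per mol H2C4H4O4, so n(H2C4H4O4) = 0.005610 / 2 = 0.002805 mol.
[H2C4H4O4] = 0.002805 / 0.01790 L = 0.157 M.

0.157 M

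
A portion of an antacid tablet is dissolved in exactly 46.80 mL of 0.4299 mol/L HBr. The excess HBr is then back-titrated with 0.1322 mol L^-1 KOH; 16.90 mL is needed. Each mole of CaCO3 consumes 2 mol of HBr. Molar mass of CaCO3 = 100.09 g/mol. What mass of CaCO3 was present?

0.895 g

Total n(HBr) added = 0.4299 x 0.04680 = 0.02012 mol.
n(KOH) used = 0.1322 x 0.01690 = 0.002234 mol, which equals the excess n(HBr).
So n(HBr) consumed by the sample = 0.02012 - 0.002234 = 0.01789 mol.
n(CaCO3) = 0.01789 / 2 = 0.008943 mol.
mass = 0.008943 mol x 100.09 g/mol = 0.895 g.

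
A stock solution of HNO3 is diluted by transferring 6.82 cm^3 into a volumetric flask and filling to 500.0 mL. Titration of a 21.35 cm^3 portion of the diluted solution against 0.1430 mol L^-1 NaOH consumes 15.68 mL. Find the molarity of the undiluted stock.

7.70 M

n(NaOH) = 0.1430 x 0.01568 = 0.002242 mol.
n(HNO3) in the aliquot = 0.002242 mol.
[diluted HNO3] = 0.002242 / 0.02135 = 0.1050 M.
Dilution factor = 500.0/6.820 = 73.31, so [stock] = 0.1050 x 73.31 = 7.70 M.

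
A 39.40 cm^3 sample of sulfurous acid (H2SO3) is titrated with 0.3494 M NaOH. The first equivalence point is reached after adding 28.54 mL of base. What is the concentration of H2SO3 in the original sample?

0.253 M

n(NaOH) = 0.3494 x 0.02854 = 0.009972 mol.
At the first equivalence point, 1 mol OH^- react per mol H2SO3, so n(H2SO3) = 0.009972 / 1 = 0.009972 mol.
[H2SO3] = 0.009972 / 0.03940 L = 0.253 M.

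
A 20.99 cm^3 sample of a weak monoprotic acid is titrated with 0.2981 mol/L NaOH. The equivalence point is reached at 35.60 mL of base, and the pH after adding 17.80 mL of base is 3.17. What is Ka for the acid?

6.8 x 10^-4

17.80 mL is half of the equivalence volume, so this is the half-equivalence point where [HA] = [A^-].
At half-equivalence pH = pKa, so pKa = 3.17.
Ka = 10^(-3.17) = 6.8 x 10^-4.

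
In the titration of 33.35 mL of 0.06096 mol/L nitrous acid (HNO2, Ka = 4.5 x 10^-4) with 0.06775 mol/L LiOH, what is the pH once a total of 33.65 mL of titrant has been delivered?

n(acid) = 0.06096 x 0.03335 = 0.002033 mol; n(LiOH) added = 0.06775 x 0.03365 = 0.002280 mol.
Base is in excess by 0.002280 - 0.002033 = 0.0002468 mol in a total volume of 0.06700 L.
[OH^-] = 0.0002468/0.06700 = 0.003683 M, so pOH = 2.43 and pH = 14.00 - 2.43 = 11.57.

11.57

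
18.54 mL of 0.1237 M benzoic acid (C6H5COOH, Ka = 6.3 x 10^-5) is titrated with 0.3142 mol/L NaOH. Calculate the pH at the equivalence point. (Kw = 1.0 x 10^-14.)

n(C6H5COOH) = 0.1237 x 0.01854 = 0.002293 mol; V(NaOH) at equivalence = 0.002293/0.3142 = 0.007299 L.
At equivalence all the acid is converted to C6H5COO-; total volume = 0.01854 + 0.007299 = 0.02584 L, so [C6H5COO-] = 0.002293/0.02584 = 0.08876 M.
Kb = Kw/Ka = 1.0e-14 / 6.3 x 10^-5 = 1.59e-10.
[OH^-] = sqrt(Kb x [C6H5COO-]) = sqrt(1.59e-10 x 0.08876) = 3.75e-6 M.
pOH = 5.43, so pH = 14.00 - 5.43 = 8.57.

8.57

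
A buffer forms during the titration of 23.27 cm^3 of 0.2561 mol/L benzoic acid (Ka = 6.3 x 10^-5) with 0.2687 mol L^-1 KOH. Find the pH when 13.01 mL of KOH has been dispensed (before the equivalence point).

4.35

Initial n(C6H5COOH) = 0.2561 x 0.02327 = 0.005959 mol.
n(KOH) added = 0.2687 x 0.01301 = 0.003496 mol, converting that many moles of C6H5COOH to C6H5COO-.
Remaining n(C6H5COOH) = 0.002464 mol; n(C6H5COO-) = 0.003496 mol.
By Henderson-Hasselbalch, pH = pKa + log([A^-]/[HA]) = 4.20 + log(0.003496/0.002464) = 4.20 + (+0.15) = 4.35.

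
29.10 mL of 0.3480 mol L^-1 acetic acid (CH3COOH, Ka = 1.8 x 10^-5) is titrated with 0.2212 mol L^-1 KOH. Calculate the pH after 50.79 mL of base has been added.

n(acid) = 0.3480 x 0.02910 = 0.01013 mol; n(KOH) added = 0.2212 x 0.05079 = 0.01123 mol.
Base is in excess by 0.01123 - 0.01013 = 0.001108 mol in a total volume of 0.07989 L.
[OH^-] = 0.001108/0.07989 = 0.01387 M, so pOH = 1.86 and pH = 14.00 - 1.86 = 12.14.

12.14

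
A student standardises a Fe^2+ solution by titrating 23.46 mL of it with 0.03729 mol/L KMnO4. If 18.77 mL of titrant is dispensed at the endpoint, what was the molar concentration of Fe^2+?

n(KMnO4) = 0.03729 x 0.01877 = 0.0006999 mol.
From the balanced equation, 1 mol KMnO4 reacts with 5 mol Fe^2+, so n(Fe^2+) = 0.0006999 x 5/1 = 0.003500 mol.
[Fe^2+] = 0.003500 / 0.02346 L = 0.149 M.

0.149 M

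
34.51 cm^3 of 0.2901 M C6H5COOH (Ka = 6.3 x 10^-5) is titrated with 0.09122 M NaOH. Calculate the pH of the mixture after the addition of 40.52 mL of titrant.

Initial n(C6H5COOH) = 0.2901 x 0.03451 = 0.01001 mol.
n(NaOH) added = 0.09122 x 0.04052 = 0.003696 mol, converting that many moles of C6H5COOH to C6H5COO-.
Remaining n(C6H5COOH) = 0.006315 mol; n(C6H5COO-) = 0.003696 mol.
By Henderson-Hasselbalch, pH = pKa + log([A^-]/[HA]) = 4.20 + log(0.003696/0.006315) = 4.20 + (-0.23) = 3.97.

3.97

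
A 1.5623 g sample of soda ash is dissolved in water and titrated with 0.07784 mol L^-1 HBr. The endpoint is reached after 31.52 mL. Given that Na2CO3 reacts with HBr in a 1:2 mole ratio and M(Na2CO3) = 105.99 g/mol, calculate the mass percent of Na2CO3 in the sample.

n(HBr) = 0.07784 x 0.03152 = 0.002454 mol.
n(Na2CO3) = 0.002454 / 2 = 0.001227 mol.
mass of Na2CO3 = 0.001227 x 105.99 = 0.1300 g.
% purity = 0.1300 / 1.5623 x 100 = 8.32%.

8.32%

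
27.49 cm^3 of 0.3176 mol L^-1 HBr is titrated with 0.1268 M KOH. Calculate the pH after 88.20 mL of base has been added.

12.33

n(acid) = 0.3176 x 0.02749 = 0.008731 mol; n(KOH) added = 0.1268 x 0.08820 = 0.01118 mol.
Base is in excess by 0.01118 - 0.008731 = 0.002453 mol in a total volume of 0.1157 L.
[OH^-] = 0.002453/0.1157 = 0.02120 M, so pOH = 1.67 and pH = 14.00 - 1.67 = 12.33.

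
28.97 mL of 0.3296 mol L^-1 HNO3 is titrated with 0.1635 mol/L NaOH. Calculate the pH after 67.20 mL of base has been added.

n(acid) = 0.3296 x 0.02897 = 0.009549 mol; n(NaOH) added = 0.1635 x 0.06720 = 0.01099 mol.
Base is in excess by 0.01099 - 0.009549 = 0.001439 mol in a total volume of 0.09617 L.
[OH^-] = 0.001439/0.09617 = 0.01496 M, so pOH = 1.83 and pH = 14.00 - 1.83 = 12.17.

12.17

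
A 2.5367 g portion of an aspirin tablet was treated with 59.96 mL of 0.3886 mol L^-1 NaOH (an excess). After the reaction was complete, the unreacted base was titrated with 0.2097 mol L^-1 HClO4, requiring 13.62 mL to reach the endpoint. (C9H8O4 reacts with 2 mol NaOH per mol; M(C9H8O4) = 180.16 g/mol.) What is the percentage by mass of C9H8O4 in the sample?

Total n(NaOH) added = 0.3886 x 0.05996 = 0.02330 mol.
n(HClO4) used = 0.2097 x 0.01362 = 0.002856 mol, which equals the excess n(NaOH).
So n(NaOH) consumed by the sample = 0.02330 - 0.002856 = 0.02044 mol.
n(C9H8O4) = 0.02044 / 2 = 0.01022 mol.
mass C9H8O4 = 0.01022 x 180.16 = 1.842 g, so %C9H8O4 = 1.842/2.5367 x 100 = 72.6%.

72.6%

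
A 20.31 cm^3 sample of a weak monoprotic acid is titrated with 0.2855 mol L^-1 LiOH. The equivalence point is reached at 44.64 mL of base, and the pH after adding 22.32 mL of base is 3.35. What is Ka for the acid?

22.32 mL is half of the equivalence volume, so this is the half-equivalence point where [HA] = [A^-].
At half-equivalence pH = pKa, so pKa = 3.35.
Ka = 10^(-3.35) = 4.5 x 10^-4.

4.5 x 10^-4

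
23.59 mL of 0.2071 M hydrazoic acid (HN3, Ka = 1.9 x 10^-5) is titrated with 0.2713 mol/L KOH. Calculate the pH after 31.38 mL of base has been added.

n(acid) = 0.2071 x 0.02359 = 0.004885 mol; n(KOH) added = 0.2713 x 0.03138 = 0.008513 mol.
Base is in excess by 0.008513 - 0.004885 = 0.003628 mol in a total volume of 0.05497 L.
[OH^-] = 0.003628/0.05497 = 0.06600 M, so pOH = 1.18 and pH = 14.00 - 1.18 = 12.82.

12.82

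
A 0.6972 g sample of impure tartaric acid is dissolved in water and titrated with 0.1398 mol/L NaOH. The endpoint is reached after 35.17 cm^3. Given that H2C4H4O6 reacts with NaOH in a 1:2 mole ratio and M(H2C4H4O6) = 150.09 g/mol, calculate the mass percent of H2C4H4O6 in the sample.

52.9%

n(NaOH) = 0.1398 x 0.03517 = 0.004917 mol.
n(H2C4H4O6) = 0.004917 / 2 = 0.002458 mol.
mass of H2C4H4O6 = 0.002458 x 150.09 = 0.3690 g.
% purity = 0.3690 / 0.6972 x 100 = 52.9%.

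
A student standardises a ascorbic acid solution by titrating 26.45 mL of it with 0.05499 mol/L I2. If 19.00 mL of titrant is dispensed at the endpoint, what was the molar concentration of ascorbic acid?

n(I2) = 0.05499 x 0.01900 = 0.001045 mol.
From the balanced equation, 1 mol I2 reacts with 1 mol ascorbic acid, so n(ascorbic acid) = 0.001045 x 1/1 = 0.001045 mol.
[ascorbic acid] = 0.001045 / 0.02645 L = 0.0395 M.

0.0395 M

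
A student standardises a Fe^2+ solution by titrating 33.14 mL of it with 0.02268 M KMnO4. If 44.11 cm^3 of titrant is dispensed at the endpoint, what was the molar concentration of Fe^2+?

0.151 M

n(KMnO4) = 0.02268 x 0.04411 = 0.001000 mol.
From the balanced equation, 1 mol KMnO4 reacts with 5 mol Fe^2+, so n(Fe^2+) = 0.001000 x 5/1 = 0.005002 mol.
[Fe^2+] = 0.005002 / 0.03314 L = 0.151 M.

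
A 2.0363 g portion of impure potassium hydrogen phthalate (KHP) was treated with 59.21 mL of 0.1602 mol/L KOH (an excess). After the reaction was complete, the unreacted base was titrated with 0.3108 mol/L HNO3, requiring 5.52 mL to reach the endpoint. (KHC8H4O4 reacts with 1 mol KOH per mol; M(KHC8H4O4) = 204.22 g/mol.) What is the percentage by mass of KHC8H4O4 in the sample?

Total n(KOH) added = 0.1602 x 0.05921 = 0.009485 mol.
n(HNO3) used = 0.3108 x 0.005520 = 0.001716 mol, which equals the excess n(KOH).
So n(KOH) consumed by the sample = 0.009485 - 0.001716 = 0.007770 mol.
n(KHC8H4O4) = 0.007770 / 1 = 0.007770 mol.
mass KHC8H4O4 = 0.007770 x 204.22 = 1.587 g, so %KHC8H4O4 = 1.587/2.0363 x 100 = 77.9%.

77.9%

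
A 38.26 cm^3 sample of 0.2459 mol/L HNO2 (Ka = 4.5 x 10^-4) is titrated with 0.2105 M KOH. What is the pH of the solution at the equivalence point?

8.20

n(HNO2) = 0.2459 x 0.03826 = 0.009408 mol; V(KOH) at equivalence = 0.009408/0.2105 = 0.04469 L.
At equivalence all the acid is converted to NO2-; total volume = 0.03826 + 0.04469 = 0.08295 L, so [NO2-] = 0.009408/0.08295 = 0.1134 M.
Kb = Kw/Ka = 1.0e-14 / 4.5 x 10^-4 = 2.22e-11.
[OH^-] = sqrt(Kb x [NO2-]) = sqrt(2.22e-11 x 0.1134) = 1.59e-6 M.
pOH = 5.80, so pH = 14.00 - 5.80 = 8.20.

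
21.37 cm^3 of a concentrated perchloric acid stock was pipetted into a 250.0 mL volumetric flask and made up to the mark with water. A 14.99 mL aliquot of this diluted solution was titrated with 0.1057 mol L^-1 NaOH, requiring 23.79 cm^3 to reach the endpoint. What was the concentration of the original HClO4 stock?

n(NaOH) = 0.1057 x 0.02379 = 0.002515 mol.
n(HClO4) in the aliquot = 0.002515 mol.
[diluted HClO4] = 0.002515 / 0.01499 = 0.1678 M.
Dilution factor = 250.0/21.37 = 11.70, so [stock] = 0.1678 x 11.70 = 1.96 M.

1.96 M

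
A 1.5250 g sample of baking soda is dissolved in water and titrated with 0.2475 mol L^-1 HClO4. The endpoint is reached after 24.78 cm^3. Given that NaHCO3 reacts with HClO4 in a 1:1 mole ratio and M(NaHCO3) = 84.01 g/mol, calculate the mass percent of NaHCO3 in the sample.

n(HClO4) = 0.2475 x 0.02478 = 0.006133 mol.
n(NaHCO3) = 0.006133 / 1 = 0.006133 mol.
mass of NaHCO3 = 0.006133 x 84.01 = 0.5152 g.
% purity = 0.5152 / 1.5250 x 100 = 33.8%.

33.8%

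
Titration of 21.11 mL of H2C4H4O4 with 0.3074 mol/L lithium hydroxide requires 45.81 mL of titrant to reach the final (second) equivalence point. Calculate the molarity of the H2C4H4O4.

n(LiOH) = 0.3074 x 0.04581 = 0.01408 mol.
At the final (second) equivalence point, 2 mol OH^- react per mol H2C4H4O4, so n(H2C4H4O4) = 0.01408 / 2 = 0.007041 mol.
[H2C4H4O4] = 0.007041 / 0.02111 L = 0.334 M.

0.334 M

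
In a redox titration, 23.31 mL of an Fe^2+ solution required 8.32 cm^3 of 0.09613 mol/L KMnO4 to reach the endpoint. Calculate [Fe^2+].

n(KMnO4) = 0.09613 x 0.008320 = 0.0007998 mol.
From the balanced equation, 1 mol KMnO4 reacts with 5 mol Fe^2+, so n(Fe^2+) = 0.0007998 x 5/1 = 0.003999 mol.
[Fe^2+] = 0.003999 / 0.02331 L = 0.172 M.

0.172 M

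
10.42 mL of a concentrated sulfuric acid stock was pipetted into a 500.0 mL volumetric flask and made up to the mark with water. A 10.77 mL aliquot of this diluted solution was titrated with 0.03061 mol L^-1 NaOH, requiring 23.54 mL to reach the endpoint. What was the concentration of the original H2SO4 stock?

n(NaOH) = 0.03061 x 0.02354 = 0.0007206 mol.
n(H2SO4) in the aliquot = 0.0007206 x 1/2 = 0.0003603 mol.
[diluted H2SO4] = 0.0003603 / 0.01077 = 0.03345 M.
Dilution factor = 500.0/10.42 = 47.98, so [stock] = 0.03345 x 47.98 = 1.61 M.

1.61 M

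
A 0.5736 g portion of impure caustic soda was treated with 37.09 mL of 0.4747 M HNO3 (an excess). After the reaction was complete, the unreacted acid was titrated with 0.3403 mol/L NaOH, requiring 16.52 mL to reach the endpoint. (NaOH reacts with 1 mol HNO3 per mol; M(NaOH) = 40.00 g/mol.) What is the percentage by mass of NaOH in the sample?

Total n(HNO3) added = 0.4747 x 0.03709 = 0.01761 mol.
n(NaOH) used = 0.3403 x 0.01652 = 0.005622 mol, which equals the excess n(HNO3).
So n(HNO3) consumed by the sample = 0.01761 - 0.005622 = 0.01198 mol.
n(NaOH) = 0.01198 / 1 = 0.01198 mol.
mass NaOH = 0.01198 x 40.00 = 0.4794 g, so %NaOH = 0.4794/0.5736 x 100 = 83.6%.

83.6%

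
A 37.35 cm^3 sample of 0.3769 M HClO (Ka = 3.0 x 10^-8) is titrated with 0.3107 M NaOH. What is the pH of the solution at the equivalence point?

n(HClO) = 0.3769 x 0.03735 = 0.01408 mol; V(NaOH) at equivalence = 0.01408/0.3107 = 0.04531 L.
At equivalence all the acid is converted to ClO-; total volume = 0.03735 + 0.04531 = 0.08266 L, so [ClO-] = 0.01408/0.08266 = 0.1703 M.
Kb = Kw/Ka = 1.0e-14 / 3.0 x 10^-8 = 3.33e-7.
[OH^-] = sqrt(Kb x [ClO-]) = sqrt(3.33e-7 x 0.1703) = 0.000238 M.
pOH = 3.62, so pH = 14.00 - 3.62 = 10.38.

10.38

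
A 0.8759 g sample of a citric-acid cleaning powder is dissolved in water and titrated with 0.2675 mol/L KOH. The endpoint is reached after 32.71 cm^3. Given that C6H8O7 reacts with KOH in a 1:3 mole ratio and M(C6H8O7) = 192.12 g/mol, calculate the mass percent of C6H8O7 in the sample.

n(KOH) = 0.2675 x 0.03271 = 0.008750 mol.
n(C6H8O7) = 0.008750 / 3 = 0.002917 mol.
mass of C6H8O7 = 0.002917 x 192.12 = 0.5603 g.
% purity = 0.5603 / 0.8759 x 100 = 64.0%.

64.0%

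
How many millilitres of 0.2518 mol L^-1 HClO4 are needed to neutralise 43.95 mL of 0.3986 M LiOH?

69.6 mL

n(LiOH) = 0.3986 mol/L x 0.04395 L = 0.01752 mol.
At equivalence n(HClO4) = n(LiOH) = 0.01752 mol.
V(HClO4) = 0.01752 / 0.2518 = 0.06957 L = 69.6 mL.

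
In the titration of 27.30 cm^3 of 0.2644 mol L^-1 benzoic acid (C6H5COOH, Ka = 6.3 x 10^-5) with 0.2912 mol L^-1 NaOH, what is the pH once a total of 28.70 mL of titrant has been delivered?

n(acid) = 0.2644 x 0.02730 = 0.007218 mol; n(NaOH) added = 0.2912 x 0.02870 = 0.008357 mol.
Base is in excess by 0.008357 - 0.007218 = 0.001139 mol in a total volume of 0.05600 L.
[OH^-] = 0.001139/0.05600 = 0.02035 M, so pOH = 1.69 and pH = 14.00 - 1.69 = 12.31.

12.31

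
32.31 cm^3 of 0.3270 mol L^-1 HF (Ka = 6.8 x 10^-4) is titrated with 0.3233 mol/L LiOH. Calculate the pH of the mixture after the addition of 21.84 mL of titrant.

3.47

Initial n(HF) = 0.3270 x 0.03231 = 0.01057 mol.
n(LiOH) added = 0.3233 x 0.02184 = 0.007061 mol, converting that many moles of HF to F-.
Remaining n(HF) = 0.003504 mol; n(F-) = 0.007061 mol.
By Henderson-Hasselbalch, pH = pKa + log([A^-]/[HA]) = 3.17 + log(0.007061/0.003504) = 3.17 + (+0.30) = 3.47.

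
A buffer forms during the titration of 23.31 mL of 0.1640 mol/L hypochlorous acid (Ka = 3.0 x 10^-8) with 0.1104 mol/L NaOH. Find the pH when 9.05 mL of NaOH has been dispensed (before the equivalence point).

7.07

Initial n(HClO) = 0.1640 x 0.02331 = 0.003823 mol.
n(NaOH) added = 0.1104 x 0.009050 = 0.0009991 mol, converting that many moles of HClO to ClO-.
Remaining n(HClO) = 0.002824 mol; n(ClO-) = 0.0009991 mol.
By Henderson-Hasselbalch, pH = pKa + log([A^-]/[HA]) = 7.52 + log(0.0009991/0.002824) = 7.52 + (-0.45) = 7.07.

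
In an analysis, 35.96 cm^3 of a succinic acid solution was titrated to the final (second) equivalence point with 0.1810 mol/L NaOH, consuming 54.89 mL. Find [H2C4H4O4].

0.138 M

n(NaOH) = 0.1810 x 0.05489 = 0.009935 mol.
At the final (second) equivalence point, 2 mol OH^- react per mol H2C4H4O4, so n(H2C4H4O4) = 0.009935 / 2 = 0.004968 mol.
[H2C4H4O4] = 0.004968 / 0.03596 L = 0.138 M.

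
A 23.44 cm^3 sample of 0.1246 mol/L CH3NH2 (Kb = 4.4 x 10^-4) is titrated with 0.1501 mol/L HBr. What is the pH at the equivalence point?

n(CH3NH2) = 0.1246 x 0.02344 = 0.002921 mol; V(HBr) at equivalence = 0.002921/0.1501 = 0.01946 L.
At equivalence the base is fully converted to CH3NH3+; total volume = 0.04290 L, so [CH3NH3+] = 0.002921/0.04290 = 0.06808 M.
Ka(CH3NH3+) = Kw/Kb = 1.0e-14 / 4.4 x 10^-4 = 2.27e-11.
[H^+] = sqrt(Ka x [CH3NH3+]) = sqrt(2.27e-11 x 0.06808) = 1.24e-6 M.
pH = -log(1.24e-6) = 5.91.

5.91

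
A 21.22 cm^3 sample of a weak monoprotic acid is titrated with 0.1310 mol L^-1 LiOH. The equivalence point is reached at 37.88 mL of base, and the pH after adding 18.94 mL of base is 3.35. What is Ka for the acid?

4.5 x 10^-4

18.94 mL is half of the equivalence volume, so this is the half-equivalence point where [HA] = [A^-].
At half-equivalence pH = pKa, so pKa = 3.35.
Ka = 10^(-3.35) = 4.5 x 10^-4.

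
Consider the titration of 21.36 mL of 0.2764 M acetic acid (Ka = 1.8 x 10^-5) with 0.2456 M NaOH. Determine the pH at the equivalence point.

8.93

n(CH3COOH) = 0.2764 x 0.02136 = 0.005904 mol; V(NaOH) at equivalence = 0.005904/0.2456 = 0.02404 L.
At equivalence all the acid is converted to CH3COO-; total volume = 0.02136 + 0.02404 = 0.04540 L, so [CH3COO-] = 0.005904/0.04540 = 0.1300 M.
Kb = Kw/Ka = 1.0e-14 / 1.8 x 10^-5 = 5.56e-10.
[OH^-] = sqrt(Kb x [CH3COO-]) = sqrt(5.56e-10 x 0.1300) = 8.50e-6 M.
pOH = 5.07, so pH = 14.00 - 5.07 = 8.93.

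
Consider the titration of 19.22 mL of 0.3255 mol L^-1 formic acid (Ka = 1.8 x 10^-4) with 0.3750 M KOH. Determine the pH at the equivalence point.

8.49

n(HCOOH) = 0.3255 x 0.01922 = 0.006256 mol; V(KOH) at equivalence = 0.006256/0.3750 = 0.01668 L.
At equivalence all the acid is converted to HCOO-; total volume = 0.01922 + 0.01668 = 0.03590 L, so [HCOO-] = 0.006256/0.03590 = 0.1743 M.
Kb = Kw/Ka = 1.0e-14 / 1.8 x 10^-4 = 5.56e-11.
[OH^-] = sqrt(Kb x [HCOO-]) = sqrt(5.56e-11 x 0.1743) = 3.11e-6 M.
pOH = 5.51, so pH = 14.00 - 5.51 = 8.49.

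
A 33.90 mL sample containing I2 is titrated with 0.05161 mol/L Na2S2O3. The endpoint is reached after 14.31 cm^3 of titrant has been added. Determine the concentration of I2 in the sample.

0.0109 M

n(Na2S2O3) = 0.05161 x 0.01431 = 0.0007385 mol.
From the balanced equation, 2 mol Na2S2O3 reacts with 1 mol I2, so n(I2) = 0.0007385 x 1/2 = 0.0003693 mol.
[I2] = 0.0003693 / 0.03390 L = 0.0109 M.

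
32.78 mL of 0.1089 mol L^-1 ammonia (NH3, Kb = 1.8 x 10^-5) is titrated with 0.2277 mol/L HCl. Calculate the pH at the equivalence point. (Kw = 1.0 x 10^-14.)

n(NH3) = 0.1089 x 0.03278 = 0.003570 mol; V(HCl) at equivalence = 0.003570/0.2277 = 0.01568 L.
At equivalence the base is fully converted to NH4+; total volume = 0.04846 L, so [NH4+] = 0.003570/0.04846 = 0.07367 M.
Ka(NH4+) = Kw/Kb = 1.0e-14 / 1.8 x 10^-5 = 5.56e-10.
[H^+] = sqrt(Ka x [NH4+]) = sqrt(5.56e-10 x 0.07367) = 6.40e-6 M.
pH = -log(6.40e-6) = 5.19.

5.19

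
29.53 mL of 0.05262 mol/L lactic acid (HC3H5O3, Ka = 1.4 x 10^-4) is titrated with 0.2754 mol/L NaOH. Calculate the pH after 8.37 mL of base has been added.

n(acid) = 0.05262 x 0.02953 = 0.001554 mol; n(NaOH) added = 0.2754 x 0.008370 = 0.002305 mol.
Base is in excess by 0.002305 - 0.001554 = 0.0007512 mol in a total volume of 0.03790 L.
[OH^-] = 0.0007512/0.03790 = 0.01982 M, so pOH = 1.70 and pH = 14.00 - 1.70 = 12.30.

12.30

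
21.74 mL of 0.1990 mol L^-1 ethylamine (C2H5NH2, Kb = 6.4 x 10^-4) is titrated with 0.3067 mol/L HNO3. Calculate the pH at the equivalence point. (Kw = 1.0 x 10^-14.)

n(C2H5NH2) = 0.1990 x 0.02174 = 0.004326 mol; V(HNO3) at equivalence = 0.004326/0.3067 = 0.01411 L.
At equivalence the base is fully converted to C2H5NH3+; total volume = 0.03585 L, so [C2H5NH3+] = 0.004326/0.03585 = 0.1207 M.
Ka(C2H5NH3+) = Kw/Kb = 1.0e-14 / 6.4 x 10^-4 = 1.56e-11.
[H^+] = sqrt(Ka x [C2H5NH3+]) = sqrt(1.56e-11 x 0.1207) = 1.37e-6 M.
pH = -log(1.37e-6) = 5.86.

5.86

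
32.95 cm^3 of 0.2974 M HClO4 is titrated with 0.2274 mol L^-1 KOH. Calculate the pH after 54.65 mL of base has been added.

12.48

n(acid) = 0.2974 x 0.03295 = 0.009799 mol; n(KOH) added = 0.2274 x 0.05465 = 0.01243 mol.
Base is in excess by 0.01243 - 0.009799 = 0.002628 mol in a total volume of 0.08760 L.
[OH^-] = 0.002628/0.08760 = 0.03000 M, so pOH = 1.52 and pH = 14.00 - 1.52 = 12.48.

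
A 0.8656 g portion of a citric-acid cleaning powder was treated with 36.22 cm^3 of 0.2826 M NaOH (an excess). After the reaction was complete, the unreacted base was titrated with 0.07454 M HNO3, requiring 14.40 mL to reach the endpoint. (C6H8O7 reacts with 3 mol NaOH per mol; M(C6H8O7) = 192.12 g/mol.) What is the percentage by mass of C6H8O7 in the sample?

Total n(NaOH) added = 0.2826 x 0.03622 = 0.01024 mol.
n(HNO3) used = 0.07454 x 0.01440 = 0.001073 mol, which equals the excess n(NaOH).
So n(NaOH) consumed by the sample = 0.01024 - 0.001073 = 0.009162 mol.
n(C6H8O7) = 0.009162 / 3 = 0.003054 mol.
mass C6H8O7 = 0.003054 x 192.12 = 0.5868 g, so %C6H8O7 = 0.5868/0.8656 x 100 = 67.8%.

67.8%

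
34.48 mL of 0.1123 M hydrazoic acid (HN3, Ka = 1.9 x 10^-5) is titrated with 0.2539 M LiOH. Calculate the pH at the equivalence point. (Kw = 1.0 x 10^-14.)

n(HN3) = 0.1123 x 0.03448 = 0.003872 mol; V(LiOH) at equivalence = 0.003872/0.2539 = 0.01525 L.
At equivalence all the acid is converted to N3-; total volume = 0.03448 + 0.01525 = 0.04973 L, so [N3-] = 0.003872/0.04973 = 0.07786 M.
Kb = Kw/Ka = 1.0e-14 / 1.9 x 10^-5 = 5.26e-10.
[OH^-] = sqrt(Kb x [N3-]) = sqrt(5.26e-10 x 0.07786) = 6.40e-6 M.
pOH = 5.19, so pH = 14.00 - 5.19 = 8.81.

8.81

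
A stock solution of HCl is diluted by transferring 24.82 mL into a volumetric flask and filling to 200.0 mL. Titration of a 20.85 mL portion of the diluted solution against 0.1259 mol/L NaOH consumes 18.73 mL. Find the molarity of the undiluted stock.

0.911 M

n(NaOH) = 0.1259 x 0.01873 = 0.002358 mol.
n(HCl) in the aliquot = 0.002358 mol.
[diluted HCl] = 0.002358 / 0.02085 = 0.1131 M.
Dilution factor = 200.0/24.82 = 8.058, so [stock] = 0.1131 x 8.058 = 0.911 M.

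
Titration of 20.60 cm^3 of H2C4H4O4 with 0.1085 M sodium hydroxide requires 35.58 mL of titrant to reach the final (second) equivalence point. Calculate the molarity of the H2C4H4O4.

n(NaOH) = 0.1085 x 0.03558 = 0.003860 mol.
At the final (second) equivalence point, 2 mol OH^- react per mol H2C4H4O4, so n(H2C4H4O4) = 0.003860 / 2 = 0.001930 mol.
[H2C4H4O4] = 0.001930 / 0.02060 L = 0.0937 M.

0.0937 M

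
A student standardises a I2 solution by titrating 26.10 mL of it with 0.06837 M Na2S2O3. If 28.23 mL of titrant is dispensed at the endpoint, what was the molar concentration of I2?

n(Na2S2O3) = 0.06837 x 0.02823 = 0.001930 mol.
From the balanced equation, 2 mol Na2S2O3 reacts with 1 mol I2, so n(I2) = 0.001930 x 1/2 = 0.0009650 mol.
[I2] = 0.0009650 / 0.02610 L = 0.0370 M.

0.0370 M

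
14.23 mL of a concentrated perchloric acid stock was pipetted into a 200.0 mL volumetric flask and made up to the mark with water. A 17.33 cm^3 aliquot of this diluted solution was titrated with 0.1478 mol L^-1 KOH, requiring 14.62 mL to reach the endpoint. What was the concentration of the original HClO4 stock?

1.75 M

n(KOH) = 0.1478 x 0.01462 = 0.002161 mol.
n(HClO4) in the aliquot = 0.002161 mol.
[diluted HClO4] = 0.002161 / 0.01733 = 0.1247 M.
Dilution factor = 200.0/14.23 = 14.05, so [stock] = 0.1247 x 14.05 = 1.75 M.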